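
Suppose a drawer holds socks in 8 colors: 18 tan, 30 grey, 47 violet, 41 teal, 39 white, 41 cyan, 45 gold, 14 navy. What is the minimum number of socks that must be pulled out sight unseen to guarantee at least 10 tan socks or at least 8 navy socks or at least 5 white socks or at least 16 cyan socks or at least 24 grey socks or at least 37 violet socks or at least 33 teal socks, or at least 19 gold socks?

145

The worst case stops just short of every target: 9 tan, 23 grey, 36 violet, 32 teal, 4 white, 15 cyan, 18 gold, 7 navy — 9 + 23 + 36 + 32 + 4 + 15 + 18 + 7 = 144 socks.
One more sock must push some color to its target, so 144 + 1 = 145.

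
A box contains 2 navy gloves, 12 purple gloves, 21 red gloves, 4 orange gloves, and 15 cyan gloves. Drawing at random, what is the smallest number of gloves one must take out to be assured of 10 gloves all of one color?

In the worst case we take at most 9 of each color, but all 2 navy and all 4 orange (fewer than 9), giving 2 + 9 + 9 + 4 + 9 = 33.
One more glove then forces some color to 10, so 33 + 1 = 34.

34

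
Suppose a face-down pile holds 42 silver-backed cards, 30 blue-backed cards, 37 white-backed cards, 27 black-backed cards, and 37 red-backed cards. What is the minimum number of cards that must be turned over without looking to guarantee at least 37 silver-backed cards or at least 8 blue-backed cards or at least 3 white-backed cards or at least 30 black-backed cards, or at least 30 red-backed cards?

102

Each of the 5 back colors has its own threshold; avoid all of them simultaneously.
The worst case stops just short of every target: 36 silver-backed, 7 blue-backed, 2 white-backed, all 27 black-backed, 29 red-backed — 36 + 7 + 2 + 27 + 29 = 101 cards.
One more card must push some back color to its target, so 101 + 1 = 102.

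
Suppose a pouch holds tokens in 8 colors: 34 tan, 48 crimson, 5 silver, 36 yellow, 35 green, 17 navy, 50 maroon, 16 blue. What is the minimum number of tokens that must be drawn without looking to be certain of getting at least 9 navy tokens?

The worst case draws every non-navy token first: 34 + 48 + 5 + 36 + 35 + 50 + 16 = 224.
The next 9 draws are then forced to be navy, giving 224 + 9 = 233.

233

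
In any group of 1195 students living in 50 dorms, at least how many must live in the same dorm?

If each of the 50 dorms held at most 23, the total would be at most 50 × 23 = 1150 < 1195, a contradiction.
So at least one holds ⌈1195/50⌉ = 24.

24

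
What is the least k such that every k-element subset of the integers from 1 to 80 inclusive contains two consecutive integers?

Partition {1, …, 80} into 40 pairs: {1,2}, {3,4}, …, {79,80}.
Choosing 40 integers — say the 40 even numbers 2, 4, …, 80 — takes one from each pair and avoids the property.
Choosing 41 forces two into the same pair by pigeonhole, and those are consecutive. So 41.

41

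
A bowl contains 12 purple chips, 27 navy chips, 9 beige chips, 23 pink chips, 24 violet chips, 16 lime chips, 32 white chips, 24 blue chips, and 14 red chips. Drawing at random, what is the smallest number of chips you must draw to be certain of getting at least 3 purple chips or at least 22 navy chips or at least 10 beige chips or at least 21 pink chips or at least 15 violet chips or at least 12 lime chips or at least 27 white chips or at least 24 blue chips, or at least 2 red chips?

128

The worst case stops just short of every target: 2 purple, 21 navy, 9 beige, 20 pink, 14 violet, 11 lime, 26 white, 23 blue, 1 red — 2 + 21 + 9 + 20 + 14 + 11 + 26 + 23 + 1 = 127 chips.
One more chip must push some color to its target, so 127 + 1 = 128.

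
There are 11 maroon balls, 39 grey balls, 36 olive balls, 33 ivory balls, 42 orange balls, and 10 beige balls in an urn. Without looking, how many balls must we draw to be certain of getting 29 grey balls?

161

To avoid grey balls as long as possible, exhaust the other 5 colors first.
The worst case draws every non-grey ball first: 11 + 36 + 33 + 42 + 10 = 132.
The next 29 draws are then forced to be grey, giving 132 + 29 = 161.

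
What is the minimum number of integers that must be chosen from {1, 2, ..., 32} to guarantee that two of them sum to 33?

17

Partition {1, …, 32} into 16 pairs: {1,32}, {2,31}, …, {16,17}.
Choosing 16 integers — say the integers 1 through 16 — takes one from each pair and avoids the property.
Choosing 17 forces two into the same pair by pigeonhole, and those sum to 33. So 17.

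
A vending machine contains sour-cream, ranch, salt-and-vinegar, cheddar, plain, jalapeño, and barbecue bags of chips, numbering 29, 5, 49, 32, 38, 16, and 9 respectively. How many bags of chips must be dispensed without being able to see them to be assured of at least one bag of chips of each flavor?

The hardest flavor to obtain is ranch: we could draw every other bag of chips first — 178 − 5 = 173 bags of chips — without a single ranch one.
The next draw must be ranch, so 173 + 1 = 174.

174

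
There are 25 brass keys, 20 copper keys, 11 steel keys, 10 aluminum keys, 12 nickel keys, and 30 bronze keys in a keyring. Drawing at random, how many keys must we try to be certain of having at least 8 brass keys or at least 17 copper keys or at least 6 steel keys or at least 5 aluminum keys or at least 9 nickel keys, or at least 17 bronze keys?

57

The worst case stops just short of every target: 7 brass, 16 copper, 5 steel, 4 aluminum, 8 nickel, 16 bronze — 7 + 16 + 5 + 4 + 8 + 16 = 56 keys.
One more key must push some type to its target, so 56 + 1 = 57.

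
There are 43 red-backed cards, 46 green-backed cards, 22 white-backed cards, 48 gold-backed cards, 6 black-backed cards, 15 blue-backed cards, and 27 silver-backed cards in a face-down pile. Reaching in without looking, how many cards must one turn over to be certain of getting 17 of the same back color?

102

Treat the 7 back colors as pigeonholes.
In the worst case we take at most 16 of each back color, but all 6 black-backed and all 15 blue-backed (fewer than 16), giving 16 + 16 + 16 + 16 + 6 + 15 + 16 = 101.
One more card then forces some back color to 17, so 101 + 1 = 102.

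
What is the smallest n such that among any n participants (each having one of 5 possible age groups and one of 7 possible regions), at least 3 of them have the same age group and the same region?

71

There are 5 × 7 = 35 (age group, region) combinations acting as pigeonholes.
With 35 × 2 = 70 participants we could place exactly 2 in each, with no (age group, region) pair reaching 3.
One more forces some (age group, region) pair to hold 3, so 70 + 1 = 71.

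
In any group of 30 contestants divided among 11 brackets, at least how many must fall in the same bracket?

3

If each of the 11 brackets held at most 2, the total would be at most 11 × 2 = 22 < 30, a contradiction.
So at least one holds ⌈30/11⌉ = 3.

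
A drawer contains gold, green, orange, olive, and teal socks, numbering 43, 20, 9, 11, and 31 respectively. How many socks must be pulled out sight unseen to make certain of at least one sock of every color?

106

The hardest color to obtain is orange: we could draw every other sock first — 114 − 9 = 105 socks — without a single orange one.
The next draw must be orange, so 105 + 1 = 106.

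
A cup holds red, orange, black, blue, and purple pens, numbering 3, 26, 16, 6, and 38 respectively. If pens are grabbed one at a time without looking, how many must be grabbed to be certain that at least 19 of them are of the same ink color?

62

In the worst case we take at most 18 of each ink color, but all 3 red, all 16 black, and all 6 blue (fewer than 18), giving 3 + 18 + 16 + 6 + 18 = 61.
One more pen then forces some ink color to 19, so 61 + 1 = 62.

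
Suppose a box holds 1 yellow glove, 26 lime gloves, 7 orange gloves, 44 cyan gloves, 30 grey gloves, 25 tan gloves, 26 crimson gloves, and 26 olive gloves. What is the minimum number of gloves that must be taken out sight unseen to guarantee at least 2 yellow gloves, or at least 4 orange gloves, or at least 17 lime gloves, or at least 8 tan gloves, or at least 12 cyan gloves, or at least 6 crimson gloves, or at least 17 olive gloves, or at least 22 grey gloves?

Each of the 8 colors has its own threshold; avoid all of them simultaneously.
The worst case stops just short of every target: 1 yellow, 16 lime, 3 orange, 11 cyan, 21 grey, 7 tan, 5 crimson, 16 olive — 1 + 16 + 3 + 11 + 21 + 7 + 5 + 16 = 80 gloves.
One more glove must push some color to its target, so 80 + 1 = 81.

81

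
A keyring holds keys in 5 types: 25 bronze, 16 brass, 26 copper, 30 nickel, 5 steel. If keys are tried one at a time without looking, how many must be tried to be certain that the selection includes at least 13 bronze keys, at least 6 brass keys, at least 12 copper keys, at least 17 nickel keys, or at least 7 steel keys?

50

The worst case stops just short of every target: 12 bronze, 5 brass, 11 copper, 16 nickel, all 5 steel — 12 + 5 + 11 + 16 + 5 = 49 keys.
One more key must push some type to its target, so 49 + 1 = 50.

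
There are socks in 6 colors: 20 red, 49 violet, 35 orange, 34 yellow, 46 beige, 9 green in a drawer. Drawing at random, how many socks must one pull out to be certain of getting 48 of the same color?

192

In the worst case we take at most 47 of each color, but all 20 red, all 35 orange, all 34 yellow, all 46 beige, and all 9 green (fewer than 47), giving 20 + 47 + 35 + 34 + 46 + 9 = 191.
One more sock then forces some color to 48, so 191 + 1 = 192.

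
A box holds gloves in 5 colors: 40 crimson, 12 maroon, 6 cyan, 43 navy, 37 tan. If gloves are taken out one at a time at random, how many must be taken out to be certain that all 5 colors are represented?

The hardest color to obtain is cyan: we could draw every other glove first — 138 − 6 = 132 gloves — without a single cyan one.
The next draw must be cyan, so 132 + 1 = 133.

133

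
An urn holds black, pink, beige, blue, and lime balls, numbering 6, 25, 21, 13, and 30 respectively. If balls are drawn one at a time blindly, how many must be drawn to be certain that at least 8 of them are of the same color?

Treat the 5 colors as pigeonholes.
In the worst case we take at most 7 of each color, but all 6 black (fewer than 7), giving 6 + 7 + 7 + 7 + 7 = 34.
One more ball then forces some color to 8, so 34 + 1 = 35.

35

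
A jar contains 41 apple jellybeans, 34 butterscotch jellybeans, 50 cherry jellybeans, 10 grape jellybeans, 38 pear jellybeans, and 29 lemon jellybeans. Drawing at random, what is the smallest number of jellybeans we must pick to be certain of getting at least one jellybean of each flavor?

The hardest flavor to obtain is grape: we could draw every other jellybean first — 202 − 10 = 192 jellybeans — without a single grape one.
The next draw must be grape, so 192 + 1 = 193.

193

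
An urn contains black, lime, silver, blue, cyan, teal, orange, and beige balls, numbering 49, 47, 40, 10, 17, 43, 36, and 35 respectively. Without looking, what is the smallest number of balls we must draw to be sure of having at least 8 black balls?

The worst case draws every non-black ball first: 47 + 40 + 10 + 17 + 43 + 36 + 35 = 228.
The next 8 draws are then forced to be black, giving 228 + 8 = 236.

236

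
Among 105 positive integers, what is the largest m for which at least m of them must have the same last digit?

If each of the 10 possible last digits held at most 10, the total would be at most 10 × 10 = 100 < 105, a contradiction.
So at least one holds ⌈105/10⌉ = 11.

11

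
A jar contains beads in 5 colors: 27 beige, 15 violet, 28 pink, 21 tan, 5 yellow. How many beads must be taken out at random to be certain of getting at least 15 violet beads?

96

The worst case draws every non-violet bead first: 27 + 28 + 21 + 5 = 81.
The next 15 draws are then forced to be violet, giving 81 + 15 = 96.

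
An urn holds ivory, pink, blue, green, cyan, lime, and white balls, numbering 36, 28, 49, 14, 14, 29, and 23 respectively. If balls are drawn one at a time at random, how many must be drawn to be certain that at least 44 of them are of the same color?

In the worst case we take at most 43 of each color, but all 36 ivory, all 28 pink, all 14 green, all 14 cyan, all 29 lime, and all 23 white (fewer than 43), giving 36 + 28 + 43 + 14 + 14 + 29 + 23 = 187.
One more ball then forces some color to 44, so 187 + 1 = 188.

188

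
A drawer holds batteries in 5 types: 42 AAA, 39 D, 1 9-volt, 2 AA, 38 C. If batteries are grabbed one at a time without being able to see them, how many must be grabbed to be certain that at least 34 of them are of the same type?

In the worst case we take at most 33 of each type, but all 1 9-volt and all 2 AA (fewer than 33), giving 33 + 33 + 1 + 2 + 33 = 102.
One more battery then forces some type to 34, so 102 + 1 = 103.

103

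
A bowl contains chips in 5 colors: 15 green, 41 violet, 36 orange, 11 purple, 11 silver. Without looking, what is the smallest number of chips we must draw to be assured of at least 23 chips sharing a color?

Treat the 5 colors as pigeonholes.
In the worst case we take at most 22 of each color, but all 15 green, all 11 purple, and all 11 silver (fewer than 22), giving 15 + 22 + 22 + 11 + 11 = 81.
One more chip then forces some color to 23, so 81 + 1 = 82.

82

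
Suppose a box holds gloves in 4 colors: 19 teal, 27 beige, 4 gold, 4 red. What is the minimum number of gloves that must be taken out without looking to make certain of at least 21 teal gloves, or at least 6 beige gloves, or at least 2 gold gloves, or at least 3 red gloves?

28

The worst case stops just short of every target: all 19 teal, 5 beige, 1 gold, 2 red — 19 + 5 + 1 + 2 = 27 gloves.
One more glove must push some color to its target, so 27 + 1 = 28.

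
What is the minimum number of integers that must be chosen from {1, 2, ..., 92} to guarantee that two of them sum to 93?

Partition {1, …, 92} into 46 pairs: {1,92}, {2,91}, …, {46,47}.
Choosing 46 integers — say the integers 1 through 46 — takes one from each pair and avoids the property.
Choosing 47 forces two into the same pair by pigeonhole, and those sum to 93. So 47.

47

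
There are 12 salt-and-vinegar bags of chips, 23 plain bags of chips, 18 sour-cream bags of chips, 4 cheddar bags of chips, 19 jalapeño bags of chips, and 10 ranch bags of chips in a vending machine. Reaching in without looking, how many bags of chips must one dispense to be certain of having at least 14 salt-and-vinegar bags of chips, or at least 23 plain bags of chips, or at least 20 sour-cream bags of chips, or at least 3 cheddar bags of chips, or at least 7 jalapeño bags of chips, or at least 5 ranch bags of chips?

65

Each of the 6 flavors has its own threshold; avoid all of them simultaneously.
The worst case stops just short of every target: all 12 salt-and-vinegar, 22 plain, all 18 sour-cream, 2 cheddar, 6 jalapeño, 4 ranch — 12 + 22 + 18 + 2 + 6 + 4 = 64 bags of chips.
One more bag of chips must push some flavor to its target, so 64 + 1 = 65.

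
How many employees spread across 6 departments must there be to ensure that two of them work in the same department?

There are 6 departments acting as pigeonholes.
With 6 employees we could place one in each, avoiding any repeat.
One more forces some class to hold 2, so 6 + 1 = 7.

7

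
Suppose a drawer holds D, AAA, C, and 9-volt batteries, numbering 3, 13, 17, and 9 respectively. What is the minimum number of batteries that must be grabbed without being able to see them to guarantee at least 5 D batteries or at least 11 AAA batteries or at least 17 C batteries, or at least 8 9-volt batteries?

The worst case stops just short of every target: all 3 D, 10 AAA, 16 C, 7 9-volt — 3 + 10 + 16 + 7 = 36 batteries.
One more battery must push some type to its target, so 36 + 1 = 37.

37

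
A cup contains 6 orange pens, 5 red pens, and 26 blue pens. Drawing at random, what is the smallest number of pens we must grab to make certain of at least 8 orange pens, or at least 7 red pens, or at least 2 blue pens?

13

Each of the 3 ink colors has its own threshold; avoid all of them simultaneously.
The worst case stops just short of every target: all 6 orange, all 5 red, 1 blue — 6 + 5 + 1 = 12 pens.
One more pen must push some ink color to its target, so 12 + 1 = 13.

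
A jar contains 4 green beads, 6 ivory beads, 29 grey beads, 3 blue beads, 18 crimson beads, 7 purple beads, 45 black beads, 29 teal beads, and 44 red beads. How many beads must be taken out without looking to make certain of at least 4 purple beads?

To avoid purple beads as long as possible, exhaust the other 8 colors first.
The worst case draws every non-purple bead first: 4 + 6 + 29 + 3 + 18 + 45 + 29 + 44 = 178.
The next 4 draws are then forced to be purple, giving 178 + 4 = 182.

182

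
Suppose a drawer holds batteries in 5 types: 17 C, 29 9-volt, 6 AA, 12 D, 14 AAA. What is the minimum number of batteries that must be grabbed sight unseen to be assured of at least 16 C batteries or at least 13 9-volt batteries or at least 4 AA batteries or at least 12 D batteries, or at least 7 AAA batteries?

The worst case stops just short of every target: 15 C, 12 9-volt, 3 AA, 11 D, 6 AAA — 15 + 12 + 3 + 11 + 6 = 47 batteries.
One more battery must push some type to its target, so 47 + 1 = 48.

48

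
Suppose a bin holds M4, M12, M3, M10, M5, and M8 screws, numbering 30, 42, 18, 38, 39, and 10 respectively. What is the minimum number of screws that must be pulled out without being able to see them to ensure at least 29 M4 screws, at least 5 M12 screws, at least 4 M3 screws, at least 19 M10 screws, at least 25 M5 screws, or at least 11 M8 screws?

88

The worst case stops just short of every target: 28 M4, 4 M12, 3 M3, 18 M10, 24 M5, 10 M8 — 28 + 4 + 3 + 18 + 24 + 10 = 87 screws.
One more screw must push some size to its target, so 87 + 1 = 88.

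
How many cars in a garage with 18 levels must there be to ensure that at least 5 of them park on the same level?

73

There are 18 levels acting as pigeonholes.
With 18 × 4 = 72 cars we could place exactly 4 in each, with no class reaching 5.
One more forces some class to hold 5, so 72 + 1 = 73.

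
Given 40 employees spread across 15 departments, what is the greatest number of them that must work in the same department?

3

If each of the 15 departments held at most 2, the total would be at most 15 × 2 = 30 < 40, a contradiction.
So at least one holds ⌈40/15⌉ = 3.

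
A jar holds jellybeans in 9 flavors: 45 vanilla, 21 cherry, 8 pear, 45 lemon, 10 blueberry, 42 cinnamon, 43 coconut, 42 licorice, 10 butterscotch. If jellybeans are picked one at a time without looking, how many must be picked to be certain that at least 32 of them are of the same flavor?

Treat the 9 flavors as pigeonholes.
In the worst case we take at most 31 of each flavor, but all 21 cherry, all 8 pear, all 10 blueberry, and all 10 butterscotch (fewer than 31), giving 31 + 21 + 8 + 31 + 10 + 31 + 31 + 31 + 10 = 204.
One more jellybean then forces some flavor to 32, so 204 + 1 = 205.

205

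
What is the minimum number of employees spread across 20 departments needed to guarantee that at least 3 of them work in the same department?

41

There are 20 departments acting as pigeonholes.
With 20 × 2 = 40 employees we could place exactly 2 in each, with no class reaching 3.
One more forces some class to hold 3, so 40 + 1 = 41.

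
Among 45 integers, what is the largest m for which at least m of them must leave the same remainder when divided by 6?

8

If each of the 6 residue classes modulo 6 held at most 7, the total would be at most 6 × 7 = 42 < 45, a contradiction.
So at least one holds ⌈45/6⌉ = 8.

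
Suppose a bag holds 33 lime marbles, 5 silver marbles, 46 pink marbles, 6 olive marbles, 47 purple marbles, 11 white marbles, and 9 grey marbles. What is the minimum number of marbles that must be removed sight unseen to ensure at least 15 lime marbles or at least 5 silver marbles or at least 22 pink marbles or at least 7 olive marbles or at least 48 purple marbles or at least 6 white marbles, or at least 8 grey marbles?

Each of the 7 colors has its own threshold; avoid all of them simultaneously.
The worst case stops just short of every target: 14 lime, 4 silver, 21 pink, 6 olive, 47 purple, 5 white, 7 grey — 14 + 4 + 21 + 6 + 47 + 5 + 7 = 104 marbles.
One more marble must push some color to its target, so 104 + 1 = 105.

105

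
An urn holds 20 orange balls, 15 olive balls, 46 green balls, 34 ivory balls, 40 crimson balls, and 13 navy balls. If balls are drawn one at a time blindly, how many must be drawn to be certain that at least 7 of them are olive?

The worst case draws every non-olive ball first: 20 + 46 + 34 + 40 + 13 = 153.
The next 7 draws are then forced to be olive, giving 153 + 7 = 160.

160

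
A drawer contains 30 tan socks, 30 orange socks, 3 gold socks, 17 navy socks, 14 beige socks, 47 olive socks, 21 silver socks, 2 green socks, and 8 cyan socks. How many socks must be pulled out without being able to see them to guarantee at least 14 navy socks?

169

The worst case draws every non-navy sock first: 30 + 30 + 3 + 14 + 47 + 21 + 2 + 8 = 155.
The next 14 draws are then forced to be navy, giving 155 + 14 = 169.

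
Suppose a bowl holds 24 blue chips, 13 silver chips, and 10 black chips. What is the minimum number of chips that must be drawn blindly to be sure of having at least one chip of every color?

38

The hardest color to obtain is black: we could draw every other chip first — 47 − 10 = 37 chips — without a single black one.
The next draw must be black, so 37 + 1 = 38.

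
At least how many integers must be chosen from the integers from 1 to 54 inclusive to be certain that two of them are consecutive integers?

Partition {1, …, 54} into 27 pairs: {1,2}, {3,4}, …, {53,54}.
Choosing 27 integers — say the 27 even numbers 2, 4, …, 54 — takes one from each pair and avoids the property.
Choosing 28 forces two into the same pair by pigeonhole, and those are consecutive. So 28.

28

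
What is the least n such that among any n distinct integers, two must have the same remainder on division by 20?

Two integers differ by a multiple of 20 exactly when they share a remainder mod 20.
There are 20 residue classes mod 20, so 20 integers can all lie in distinct classes.
One more integer must repeat a residue, giving a difference divisible by 20. So n = 20 + 1 = 21.

21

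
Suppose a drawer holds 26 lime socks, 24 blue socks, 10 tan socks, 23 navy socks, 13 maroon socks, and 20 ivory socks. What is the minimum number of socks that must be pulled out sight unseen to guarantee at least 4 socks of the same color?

Treat the 6 colors as pigeonholes.
The worst case takes 3 socks of each color without reaching 4 of any: 6 × 3 = 18.
The next sock must bring some color to 4, so 18 + 1 = 19.

19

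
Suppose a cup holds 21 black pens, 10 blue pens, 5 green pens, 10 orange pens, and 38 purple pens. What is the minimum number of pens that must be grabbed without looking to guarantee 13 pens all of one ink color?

Treat the 5 ink colors as pigeonholes.
In the worst case we take at most 12 of each ink color, but all 10 blue, all 5 green, and all 10 orange (fewer than 12), giving 12 + 10 + 5 + 10 + 12 = 49.
One more pen then forces some ink color to 13, so 49 + 1 = 50.

50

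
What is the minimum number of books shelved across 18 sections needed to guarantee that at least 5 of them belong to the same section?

There are 18 sections acting as pigeonholes.
With 18 × 4 = 72 books we could place exactly 4 in each, with no class reaching 5.
One more forces some class to hold 5, so 72 + 1 = 73.

73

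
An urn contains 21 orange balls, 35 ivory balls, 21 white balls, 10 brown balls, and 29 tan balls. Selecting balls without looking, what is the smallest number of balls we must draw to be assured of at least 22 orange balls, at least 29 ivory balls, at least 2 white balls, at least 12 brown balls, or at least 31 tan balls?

90

The worst case stops just short of every target: 21 orange, 28 ivory, 1 white, all 10 brown, all 29 tan — 21 + 28 + 1 + 10 + 29 = 89 balls.
One more ball must push some color to its target, so 89 + 1 = 90.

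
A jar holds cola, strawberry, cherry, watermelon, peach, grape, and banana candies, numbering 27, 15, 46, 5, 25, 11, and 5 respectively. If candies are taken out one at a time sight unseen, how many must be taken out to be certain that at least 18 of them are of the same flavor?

In the worst case we take at most 17 of each flavor, but all 15 strawberry, all 5 watermelon, all 11 grape, and all 5 banana (fewer than 17), giving 17 + 15 + 17 + 5 + 17 + 11 + 5 = 87.
One more candy then forces some flavor to 18, so 87 + 1 = 88.

88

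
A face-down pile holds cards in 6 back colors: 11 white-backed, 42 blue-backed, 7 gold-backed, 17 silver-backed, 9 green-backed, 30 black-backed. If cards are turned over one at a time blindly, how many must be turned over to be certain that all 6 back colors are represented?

110

The hardest back color to obtain is gold-backed: we could draw every other card first — 116 − 7 = 109 cards — without a single gold-backed one.
The next draw must be gold-backed, so 109 + 1 = 110.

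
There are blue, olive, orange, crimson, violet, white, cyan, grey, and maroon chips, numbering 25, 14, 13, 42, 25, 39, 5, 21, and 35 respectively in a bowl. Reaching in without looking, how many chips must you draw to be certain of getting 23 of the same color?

In the worst case we take at most 22 of each color, but all 14 olive, all 13 orange, all 5 cyan, and all 21 grey (fewer than 22), giving 22 + 14 + 13 + 22 + 22 + 22 + 5 + 21 + 22 = 163.
One more chip then forces some color to 23, so 163 + 1 = 164.

164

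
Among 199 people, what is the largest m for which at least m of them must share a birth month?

17

If each of the 12 months of the year held at most 16, the total would be at most 12 × 16 = 192 < 199, a contradiction.
So at least one holds ⌈199/12⌉ = 17.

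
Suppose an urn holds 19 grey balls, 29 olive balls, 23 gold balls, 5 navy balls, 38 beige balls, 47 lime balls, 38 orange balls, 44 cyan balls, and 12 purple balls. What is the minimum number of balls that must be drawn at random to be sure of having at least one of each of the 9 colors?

The hardest color to obtain is navy: we could draw every other ball first — 255 − 5 = 250 balls — without a single navy one.
The next draw must be navy, so 250 + 1 = 251.

251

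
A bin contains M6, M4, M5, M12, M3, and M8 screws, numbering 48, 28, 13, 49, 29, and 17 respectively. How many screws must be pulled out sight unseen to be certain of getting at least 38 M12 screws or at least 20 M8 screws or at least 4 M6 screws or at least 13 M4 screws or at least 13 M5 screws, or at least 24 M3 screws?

105

Each of the 6 sizes has its own threshold; avoid all of them simultaneously.
The worst case stops just short of every target: 3 M6, 12 M4, 12 M5, 37 M12, 23 M3, all 17 M8 — 3 + 12 + 12 + 37 + 23 + 17 = 104 screws.
One more screw must push some size to its target, so 104 + 1 = 105.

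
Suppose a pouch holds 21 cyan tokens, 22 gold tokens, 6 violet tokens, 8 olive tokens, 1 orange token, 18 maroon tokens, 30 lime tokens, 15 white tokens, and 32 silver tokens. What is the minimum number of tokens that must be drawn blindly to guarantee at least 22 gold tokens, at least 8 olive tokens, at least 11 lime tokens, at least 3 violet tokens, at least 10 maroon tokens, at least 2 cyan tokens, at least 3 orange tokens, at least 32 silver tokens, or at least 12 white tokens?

The worst case stops just short of every target: 1 cyan, 21 gold, 2 violet, 7 olive, all 1 orange, 9 maroon, 10 lime, 11 white, 31 silver — 1 + 21 + 2 + 7 + 1 + 9 + 10 + 11 + 31 = 93 tokens.
One more token must push some color to its target, so 93 + 1 = 94.

94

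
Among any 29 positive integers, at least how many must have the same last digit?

3

The 29 positive integers fall into 10 possible last digits.
If each of the 10 possible last digits held at most 2, the total would be at most 10 × 2 = 20 < 29, a contradiction.
So at least one holds ⌈29/10⌉ = 3.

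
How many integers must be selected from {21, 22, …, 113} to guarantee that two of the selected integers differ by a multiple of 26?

27

Use the pigeonhole principle on residue classes: group the integers by remainder mod 26; there are 26 residue classes, each nonempty in this range.
Choosing one from each class (26 integers) avoids any shared remainder.
One more choice must repeat a class, so two differ by a multiple of 26. Hence 26 + 1 = 27.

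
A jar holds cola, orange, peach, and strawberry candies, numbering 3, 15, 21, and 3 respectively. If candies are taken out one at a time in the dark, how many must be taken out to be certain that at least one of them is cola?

40

To avoid cola candies as long as possible, exhaust the other 3 flavors first.
The worst case draws every non-cola candy first: 15 + 21 + 3 = 39.
The next draw is then forced to be cola, giving 39 + 1 = 40.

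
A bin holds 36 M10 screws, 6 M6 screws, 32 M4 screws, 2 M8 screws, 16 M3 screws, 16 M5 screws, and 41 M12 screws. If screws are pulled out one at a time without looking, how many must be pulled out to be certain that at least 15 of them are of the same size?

79

In the worst case we take at most 14 of each size, but all 6 M6 and all 2 M8 (fewer than 14), giving 14 + 6 + 14 + 2 + 14 + 14 + 14 = 78.
One more screw then forces some size to 15, so 78 + 1 = 79.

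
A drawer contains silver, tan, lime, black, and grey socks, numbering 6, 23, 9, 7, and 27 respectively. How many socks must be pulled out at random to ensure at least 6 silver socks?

72

The worst case draws every non-silver sock first: 23 + 9 + 7 + 27 = 66.
The next 6 draws are then forced to be silver, giving 66 + 6 = 72.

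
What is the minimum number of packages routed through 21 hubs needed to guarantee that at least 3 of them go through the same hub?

There are 21 hubs acting as pigeonholes.
With 21 × 2 = 42 packages we could place exactly 2 in each, with no class reaching 3.
One more forces some class to hold 3, so 42 + 1 = 43.

43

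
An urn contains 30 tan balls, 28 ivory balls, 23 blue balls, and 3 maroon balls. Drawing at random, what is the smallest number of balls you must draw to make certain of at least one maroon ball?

82

The worst case draws every non-maroon ball first: 30 + 28 + 23 = 81.
The next draw is then forced to be maroon, giving 81 + 1 = 82.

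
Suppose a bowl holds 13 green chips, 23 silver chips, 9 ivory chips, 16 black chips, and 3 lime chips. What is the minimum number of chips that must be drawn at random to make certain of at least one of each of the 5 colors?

The hardest color to obtain is lime: we could draw every other chip first — 64 − 3 = 61 chips — without a single lime one.
The next draw must be lime, so 61 + 1 = 62.

62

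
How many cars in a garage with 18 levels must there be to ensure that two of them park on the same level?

19

There are 18 levels acting as pigeonholes.
With 18 cars we could place one in each, avoiding any repeat.
One more forces some class to hold 2, so 18 + 1 = 19.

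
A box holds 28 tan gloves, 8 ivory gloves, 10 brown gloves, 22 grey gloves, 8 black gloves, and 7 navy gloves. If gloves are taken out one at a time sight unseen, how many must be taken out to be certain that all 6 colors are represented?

77

The hardest color to obtain is navy: we could draw every other glove first — 83 − 7 = 76 gloves — without a single navy one.
The next draw must be navy, so 76 + 1 = 77.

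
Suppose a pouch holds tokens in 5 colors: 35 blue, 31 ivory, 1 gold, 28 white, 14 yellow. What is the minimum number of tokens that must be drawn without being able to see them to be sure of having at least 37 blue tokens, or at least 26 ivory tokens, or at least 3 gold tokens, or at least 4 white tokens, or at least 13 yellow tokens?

The worst case stops just short of every target: all 35 blue, 25 ivory, all 1 gold, 3 white, 12 yellow — 35 + 25 + 1 + 3 + 12 = 76 tokens.
One more token must push some color to its target, so 76 + 1 = 77.

77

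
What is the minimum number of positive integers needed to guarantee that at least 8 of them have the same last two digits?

701

There are 100 possible two-digit endings acting as pigeonholes.
With 100 × 7 = 700 positive integers we could place exactly 7 in each, with no class reaching 8.
One more forces some class to hold 8, so 700 + 1 = 701.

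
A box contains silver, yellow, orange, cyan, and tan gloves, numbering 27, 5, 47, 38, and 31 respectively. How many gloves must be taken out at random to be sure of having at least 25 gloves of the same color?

102

In the worst case we take at most 24 of each color, but all 5 yellow (fewer than 24), giving 24 + 5 + 24 + 24 + 24 = 101.
One more glove then forces some color to 25, so 101 + 1 = 102.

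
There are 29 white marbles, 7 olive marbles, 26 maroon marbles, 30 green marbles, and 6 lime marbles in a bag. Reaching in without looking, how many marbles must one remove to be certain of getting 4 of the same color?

16

Treat the 5 colors as pigeonholes.
The worst case takes 3 marbles of each color without reaching 4 of any: 5 × 3 = 15.
The next marble must bring some color to 4, so 15 + 1 = 16.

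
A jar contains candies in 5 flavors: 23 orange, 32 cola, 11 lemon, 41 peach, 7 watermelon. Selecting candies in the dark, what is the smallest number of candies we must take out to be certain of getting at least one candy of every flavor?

The hardest flavor to obtain is watermelon: we could draw every other candy first — 114 − 7 = 107 candies — without a single watermelon one.
The next draw must be watermelon, so 107 + 1 = 108.

108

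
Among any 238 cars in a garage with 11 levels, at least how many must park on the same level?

22

If each of the 11 levels held at most 21, the total would be at most 11 × 21 = 231 < 238, a contradiction.
So at least one holds ⌈238/11⌉ = 22.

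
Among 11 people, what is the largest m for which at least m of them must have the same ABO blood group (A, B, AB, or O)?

The 11 people fall into 4 ABO blood groups.
If each of the 4 ABO blood groups held at most 2, the total would be at most 4 × 2 = 8 < 11, a contradiction.
So at least one holds ⌈11/4⌉ = 3.

3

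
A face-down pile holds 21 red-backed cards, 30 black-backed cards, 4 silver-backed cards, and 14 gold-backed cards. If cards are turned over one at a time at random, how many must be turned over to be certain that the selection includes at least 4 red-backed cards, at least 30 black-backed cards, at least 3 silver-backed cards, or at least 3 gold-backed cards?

The worst case stops just short of every target: 3 red-backed, 29 black-backed, 2 silver-backed, 2 gold-backed — 3 + 29 + 2 + 2 = 36 cards.
One more card must push some back color to its target, so 36 + 1 = 37.

37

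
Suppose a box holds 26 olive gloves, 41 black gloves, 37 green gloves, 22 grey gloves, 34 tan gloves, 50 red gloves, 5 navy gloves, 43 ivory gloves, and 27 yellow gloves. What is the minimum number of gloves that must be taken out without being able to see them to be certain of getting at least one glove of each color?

The hardest color to obtain is navy: we could draw every other glove first — 285 − 5 = 280 gloves — without a single navy one.
The next draw must be navy, so 280 + 1 = 281.

281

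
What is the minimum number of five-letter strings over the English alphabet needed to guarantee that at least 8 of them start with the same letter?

183

There are 26 possible first letters acting as pigeonholes.
With 26 × 7 = 182 five-letter strings over the English alphabet we could place exactly 7 in each, with no class reaching 8.
One more forces some class to hold 8, so 182 + 1 = 183.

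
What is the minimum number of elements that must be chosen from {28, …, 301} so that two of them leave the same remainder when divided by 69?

70

Group the integers by remainder mod 69; there are 69 residue classes, each nonempty in this range.
Choosing one from each class (69 integers) avoids any shared remainder.
One more choice must repeat a class, so two differ by a multiple of 69. Hence 69 + 1 = 70.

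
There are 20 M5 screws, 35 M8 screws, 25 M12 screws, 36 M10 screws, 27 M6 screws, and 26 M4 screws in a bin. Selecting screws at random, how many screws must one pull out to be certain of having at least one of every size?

The hardest size to obtain is M5: we could draw every other screw first — 169 − 20 = 149 screws — without a single M5 one.
The next draw must be M5, so 149 + 1 = 150.

150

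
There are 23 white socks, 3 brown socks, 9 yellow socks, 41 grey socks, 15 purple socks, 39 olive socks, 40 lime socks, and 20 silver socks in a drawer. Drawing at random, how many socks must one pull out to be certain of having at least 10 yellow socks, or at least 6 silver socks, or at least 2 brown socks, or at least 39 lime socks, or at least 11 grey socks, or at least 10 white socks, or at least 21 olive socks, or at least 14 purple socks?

The worst case stops just short of every target: 9 white, 1 brown, 9 yellow, 10 grey, 13 purple, 20 olive, 38 lime, 5 silver — 9 + 1 + 9 + 10 + 13 + 20 + 38 + 5 = 105 socks.
One more sock must push some color to its target, so 105 + 1 = 106.

106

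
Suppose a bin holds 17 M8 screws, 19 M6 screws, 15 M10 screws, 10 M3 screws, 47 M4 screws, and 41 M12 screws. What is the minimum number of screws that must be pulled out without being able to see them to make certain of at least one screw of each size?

140

The hardest size to obtain is M3: we could draw every other screw first — 149 − 10 = 139 screws — without a single M3 one.
The next draw must be M3, so 139 + 1 = 140.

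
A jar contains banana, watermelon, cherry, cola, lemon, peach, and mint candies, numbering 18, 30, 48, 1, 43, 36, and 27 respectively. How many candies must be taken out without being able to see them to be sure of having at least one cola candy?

203

The worst case draws every non-cola candy first: 18 + 30 + 48 + 43 + 36 + 27 = 202.
The next draw is then forced to be cola, giving 202 + 1 = 203.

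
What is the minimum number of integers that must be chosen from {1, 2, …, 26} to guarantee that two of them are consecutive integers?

14

Partition {1, …, 26} into 13 pairs: {1,2}, {3,4}, …, {25,26}.
Choosing 13 integers — say the 13 even numbers 2, 4, …, 26 — takes one from each pair and avoids the property.
Choosing 14 forces two into the same pair by pigeonhole, and those are consecutive. So 14.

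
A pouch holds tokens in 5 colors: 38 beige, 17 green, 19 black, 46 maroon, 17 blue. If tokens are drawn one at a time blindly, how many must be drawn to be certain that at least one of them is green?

To avoid green tokens as long as possible, exhaust the other 4 colors first.
The worst case draws every non-green token first: 38 + 19 + 46 + 17 = 120.
The next draw is then forced to be green, giving 120 + 1 = 121.

121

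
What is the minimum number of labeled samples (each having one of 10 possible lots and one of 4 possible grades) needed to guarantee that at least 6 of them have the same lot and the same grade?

201

There are 10 × 4 = 40 (lot, grade) combinations acting as pigeonholes.
With 40 × 5 = 200 labeled samples we could place exactly 5 in each, with no (lot, grade) pair reaching 6.
One more forces some (lot, grade) pair to hold 6, so 200 + 1 = 201.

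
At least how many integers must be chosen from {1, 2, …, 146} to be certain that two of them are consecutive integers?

74

Partition {1, …, 146} into 73 pairs: {1,2}, {3,4}, …, {145,146}.
Choosing 73 integers — say the 73 even numbers 2, 4, …, 146 — takes one from each pair and avoids the property.
Choosing 74 forces two into the same pair by pigeonhole, and those are consecutive. So 74.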